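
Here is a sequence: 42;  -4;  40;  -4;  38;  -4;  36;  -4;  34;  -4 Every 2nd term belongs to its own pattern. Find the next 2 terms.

Positions 1, 3, 5, … form one subsequence and positions 2, 4, 6, … form another.
Subsequence A = 42, 40, 38, 36, 34: arithmetic with common difference −2.
Subsequence B = -4, -4, -4, -4, -4: constant -4.
Position 11 falls in subsequence A as its term 6, giving 32.
Position 12 → subsequence B, term 6 = -4.

32, -4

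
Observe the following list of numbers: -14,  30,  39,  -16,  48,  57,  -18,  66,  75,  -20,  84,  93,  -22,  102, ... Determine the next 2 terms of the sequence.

111, -24

The slot pattern repeats as ABB (period 3), so there are 2 interleaved tracks.
Track A: -14, -16, -18, -20, -22 (arithmetic with common difference −2).
Track B: 30, 39, 48, 57, 66, 75, 84, 93, 102 (arithmetic, step +9).
Position 15 falls in track B as its term 10, giving 111.
Term 16 comes from track A (its 6th entry): -24.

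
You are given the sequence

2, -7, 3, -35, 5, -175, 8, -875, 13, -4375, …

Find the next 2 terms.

21, -21875

Odd-indexed and even-indexed terms follow separate rules.
Track A = 2, 3, 5, 8, 13: Fibonacci-style (each term is the sum of the two before it).
Track B = -7, -35, -175, -875, -4375: a geometric progression (common ratio 5).
Position 11 falls in track A as its term 6, giving 21.
Position 12 falls in track B as its term 6, giving -21875.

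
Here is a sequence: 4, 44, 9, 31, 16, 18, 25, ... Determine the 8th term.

Positions 1, 3, 5, … form one subsequence and positions 2, 4, 6, … form another.
Stream A is 4, 9, 16, 25, which is the squares 2², 3², 4², ….
Stream B is 44, 31, 18, which is arithmetic, step −13.
Position 8 → stream B, term 4 = 5.

5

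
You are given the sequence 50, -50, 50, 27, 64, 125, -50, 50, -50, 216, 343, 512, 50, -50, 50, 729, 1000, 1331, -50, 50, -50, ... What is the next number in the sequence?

1728

The slot pattern repeats as AAABBB (period 6), so there are 2 interleaved tracks.
Subsequence A: 50, -50, 50, -50, 50, -50, 50, -50, 50, -50, 50, -50 (the oscillation 50·(−1)^(n+1)).
Subsequence B: 27, 64, 125, 216, 343, 512, 729, 1000, 1331 (consecutive cubes n³ from n = 3).
Term 22 comes from subsequence B (its 10th entry): 1728.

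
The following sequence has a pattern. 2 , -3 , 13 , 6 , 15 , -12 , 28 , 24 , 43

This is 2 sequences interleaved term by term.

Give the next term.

The terms cycle through 2 interleaved subsequences.
Subsequence A is 2, 13, 15, 28, 43, which is a Fibonacci-like recurrence a_n = a_{n-1} + a_{n-2}.
Subsequence B is -3, 6, -12, 24, which is multiplying by -2 each time.
Position 10 falls in subsequence B as its term 5, giving -48.

-48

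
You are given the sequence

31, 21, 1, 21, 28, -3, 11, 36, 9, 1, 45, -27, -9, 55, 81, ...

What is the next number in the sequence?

-19

Split by position mod 3 into 3 tracks.
Stream A is 31, 21, 11, 1, -9, which is subtracting 10 each time.
Stream B is 21, 28, 36, 45, 55, which is the triangular numbers T_6, T_7, ….
Stream C is 1, -3, 9, -27, 81, which is geometric with ratio -3.
Position 16 falls in stream A as its term 6, giving -19.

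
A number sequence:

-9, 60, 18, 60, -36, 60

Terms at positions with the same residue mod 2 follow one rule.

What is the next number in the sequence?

72

Odd-indexed and even-indexed terms follow separate rules.
Stream A: -9, 18, -36. Geometric with ratio -2.
Stream B: 60, 60, 60. Constant 60.
Position 7 → stream A, term 4 = 72.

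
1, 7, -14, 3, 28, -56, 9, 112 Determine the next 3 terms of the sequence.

-224, 27, 448

Positions follow the repeating pattern ABB; grouping by letter gives 2 tracks.
Stream A: 1, 3, 9 (powers 3^0, 3^1, 3^2, …).
Stream B: 7, -14, 28, -56, 112 (a geometric progression (common ratio -2)).
The 9th slot belongs to stream B; its 6th term is -224.
Position 10 falls in stream A as its term 4, giving 27.
Position 11 → stream B, term 7 = 448.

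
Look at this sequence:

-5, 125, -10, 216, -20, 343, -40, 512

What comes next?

-80

Taking every 2nd term gives 2 separate tracks.
Stream A = -5, -10, -20, -40: geometric, ×2 each step.
Stream B = 125, 216, 343, 512: the cubes 5³, 6³, 7³, ….
The 9th slot belongs to stream A; its 5th term is -80.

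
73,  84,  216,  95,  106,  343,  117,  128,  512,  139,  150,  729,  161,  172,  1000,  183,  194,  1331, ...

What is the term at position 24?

2197

Positions follow the repeating pattern AAB; grouping by letter gives 2 tracks.
Track A = 73, 84, 95, 106, 117, 128, 139, 150, 161, 172, 183, 194: adding 11 each time.
Track B = 216, 343, 512, 729, 1000, 1331: perfect cubes starting at 6³.
Term 24 comes from track B (its 8th entry): 2197.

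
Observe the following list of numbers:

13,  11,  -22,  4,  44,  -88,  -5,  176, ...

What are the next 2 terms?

-352, -14

The slot pattern repeats as ABB (period 3), so there are 2 interleaved tracks.
Track A: 13, 4, -5 — arithmetic, step −9.
Track B: 11, -22, 44, -88, 176 — a geometric progression (common ratio -2).
Position 9 falls in track B as its term 6, giving -352.
The 10th slot belongs to track A; its 4th term is -14.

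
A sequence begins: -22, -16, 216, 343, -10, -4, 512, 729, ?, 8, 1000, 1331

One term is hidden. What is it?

Reading positions in blocks of 4 reveals the pattern AABB — 2 tracks woven together.
Stream A: -22, -16, -10, -4, ?, 8 (arithmetic, step +6).
Stream B: 216, 343, 512, 729, 1000, 1331 (consecutive cubes n³ from n = 6).
The gap is stream A's term 5; the rule gives 2.

2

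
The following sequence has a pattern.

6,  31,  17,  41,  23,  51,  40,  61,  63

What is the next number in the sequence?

Positions 1, 3, 5, … form one subsequence and positions 2, 4, 6, … form another.
Track A = 6, 17, 23, 40, 63: Fibonacci-style (each term is the sum of the two before it).
Track B = 31, 41, 51, 61: arithmetic, step +10.
Term 10 comes from track B (its 5th entry): 71.

71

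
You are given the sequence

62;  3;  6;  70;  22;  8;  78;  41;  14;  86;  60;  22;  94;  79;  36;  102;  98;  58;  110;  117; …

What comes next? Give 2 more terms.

Split by position mod 3 into 3 tracks.
Track A is 62, 70, 78, 86, 94, 102, 110, which is arithmetic, step +8.
Track B is 3, 22, 41, 60, 79, 98, 117, which is adding 19 each time.
Track C is 6, 8, 14, 22, 36, 58, which is each term equals the sum of the previous two.
Position 21 falls in track C as its term 7, giving 94.
Position 22 → track A, term 8 = 118.

94, 118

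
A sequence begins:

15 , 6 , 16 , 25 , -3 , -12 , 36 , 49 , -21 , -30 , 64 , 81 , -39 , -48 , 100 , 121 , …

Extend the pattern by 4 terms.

Positions follow the repeating pattern AABB; grouping by letter gives 2 tracks.
Track A is 15, 6, -3, -12, -21, -30, -39, -48, which is linear: a_n = 24 − 9·n.
Track B is 16, 25, 36, 49, 64, 81, 100, 121, which is consecutive squares n² from n = 4.
Position 17 falls in track A as its term 9, giving -57.
Position 18 → track A, term 10 = -66.
Term 19 comes from track B (its 9th entry): 144.
Term 20 comes from track B (its 10th entry): 169.

-57, -66, 144, 169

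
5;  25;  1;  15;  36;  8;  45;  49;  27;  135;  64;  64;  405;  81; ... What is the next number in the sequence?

125

The terms cycle through 3 interleaved subsequences.
Stream A: 5, 15, 45, 135, 405 — geometric with ratio 3.
Stream B: 25, 36, 49, 64, 81 — consecutive squares n² from n = 5.
Stream C: 1, 8, 27, 64 — the cubes 1³, 2³, 3³, ….
Term 15 comes from stream C (its 5th entry): 125.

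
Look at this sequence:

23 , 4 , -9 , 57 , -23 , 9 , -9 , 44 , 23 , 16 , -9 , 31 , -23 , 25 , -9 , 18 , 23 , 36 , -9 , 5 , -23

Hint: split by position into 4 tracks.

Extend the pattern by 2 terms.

49, -9

Taking every 4th term gives 4 separate tracks.
Track A: 23, -23, 23, -23, 23, -23 (the oscillation 23·(−1)^(n+1)).
Track B: 4, 9, 16, 25, 36 (perfect squares starting at 2²).
Track C: -9, -9, -9, -9, -9 (constant -9).
Track D: 57, 44, 31, 18, 5 (linear: a_n = 70 − 13·n).
Position 22 → track B, term 6 = 49.
Position 23 → track C, term 6 = -9.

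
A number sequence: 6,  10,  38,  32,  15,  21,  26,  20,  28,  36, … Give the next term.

14

The slot pattern repeats as AABB (period 4), so there are 2 interleaved tracks.
Track A = 6, 10, 15, 21, 28, 36: triangular numbers starting at T_3.
Track B = 38, 32, 26, 20: subtracting 6 each time.
The 11th slot belongs to track B; its 5th term is 14.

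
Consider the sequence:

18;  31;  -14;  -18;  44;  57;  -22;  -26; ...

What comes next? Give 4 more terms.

70, 83, -30, -34

Positions follow the repeating pattern AABB; grouping by letter gives 2 tracks.
Stream A is 18, 31, 44, 57, which is arithmetic with common difference +13.
Stream B is -14, -18, -22, -26, which is linear: a_n = -10 − 4·n.
Term 9 comes from stream A (its 5th entry): 70.
The 10th slot belongs to stream A; its 6th term is 83.
Position 11 falls in stream B as its term 5, giving -30.
Term 12 comes from stream B (its 6th entry): -34.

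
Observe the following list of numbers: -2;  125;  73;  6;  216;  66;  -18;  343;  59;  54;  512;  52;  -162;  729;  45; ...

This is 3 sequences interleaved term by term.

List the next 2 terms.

Split by position mod 3: positions 1, 4, 7, … form one track, and each other residue class forms its own.
Subsequence A: -2, 6, -18, 54, -162 — a geometric progression (common ratio -3).
Subsequence B: 125, 216, 343, 512, 729 — consecutive cubes n³ from n = 5.
Subsequence C: 73, 66, 59, 52, 45 — arithmetic, step −7.
The 16th slot belongs to subsequence A; its 6th term is 486.
Term 17 comes from subsequence B (its 6th entry): 1000.

486, 1000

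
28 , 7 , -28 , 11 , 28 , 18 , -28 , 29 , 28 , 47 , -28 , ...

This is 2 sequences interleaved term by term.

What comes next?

76

Taking every 2nd term gives 2 separate tracks.
Track A = 28, -28, 28, -28, 28, -28: the oscillation 28·(−1)^(n+1).
Track B = 7, 11, 18, 29, 47: Fibonacci-style (each term is the sum of the two before it).
Position 12 falls in track B as its term 6, giving 76.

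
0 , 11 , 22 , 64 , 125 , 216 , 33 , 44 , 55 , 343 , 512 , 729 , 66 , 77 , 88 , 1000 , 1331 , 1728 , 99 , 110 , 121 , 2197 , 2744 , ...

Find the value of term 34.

Positions follow the repeating pattern AAABBB; grouping by letter gives 2 tracks.
Track A = 0, 11, 22, 33, 44, 55, 66, 77, 88, 99, 110, 121: arithmetic with common difference +11.
Track B = 64, 125, 216, 343, 512, 729, 1000, 1331, 1728, 2197, 2744: perfect cubes starting at 4³.
The 34th slot belongs to track B; its 16th term is 6859.

6859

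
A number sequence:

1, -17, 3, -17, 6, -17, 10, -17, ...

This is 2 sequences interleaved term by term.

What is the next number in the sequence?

Split by position mod 2 into 2 tracks.
Track A is 1, 3, 6, 10, which is the triangular numbers T_1, T_2, ….
Track B is -17, -17, -17, -17, which is the constant sequence -17.
Term 9 comes from track A (its 5th entry): 15.

15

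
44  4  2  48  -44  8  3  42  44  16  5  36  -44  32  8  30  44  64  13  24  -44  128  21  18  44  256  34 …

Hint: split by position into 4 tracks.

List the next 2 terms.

Split by position mod 4 into 4 tracks.
Track A: 44, -44, 44, -44, 44, -44, 44 (alternating ±44).
Track B: 4, 8, 16, 32, 64, 128, 256 (multiplying by 2 each time).
Track C: 2, 3, 5, 8, 13, 21, 34 (each term equals the sum of the previous two).
Track D: 48, 42, 36, 30, 24, 18 (subtracting 6 each time).
Term 28 comes from track D (its 7th entry): 12.
The 29th slot belongs to track A; its 8th term is -44.

12, -44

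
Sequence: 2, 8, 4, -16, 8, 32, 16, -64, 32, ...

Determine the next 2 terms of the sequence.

128, 64

The terms cycle through 2 interleaved subsequences.
Subsequence A is 2, 4, 8, 16, 32, which is successive powers of 2.
Subsequence B is 8, -16, 32, -64, which is geometric, ×-2 each step.
Position 10 falls in subsequence B as its term 5, giving 128.
Position 11 → subsequence A, term 6 = 64.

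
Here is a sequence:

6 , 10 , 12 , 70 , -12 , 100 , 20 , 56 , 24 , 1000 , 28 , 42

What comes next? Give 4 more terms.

-48, 10000, 36, 28

Split by position mod 4 into 4 tracks.
Subsequence A: 6, -12, 24 — a geometric progression (common ratio -2).
Subsequence B: 10, 100, 1000 — powers 10^1, 10^2, 10^3, ….
Subsequence C: 12, 20, 28 — linear: a_n = 4 + 8·n.
Subsequence D: 70, 56, 42 — linear: a_n = 84 − 14·n.
Position 13 falls in subsequence A as its term 4, giving -48.
Position 14 → subsequence B, term 4 = 10000.
Position 15 → subsequence C, term 4 = 36.
Position 16 falls in subsequence D as its term 4, giving 28.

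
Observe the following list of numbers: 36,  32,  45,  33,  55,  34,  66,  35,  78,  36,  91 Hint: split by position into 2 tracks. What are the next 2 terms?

Split by position mod 2 into 2 tracks.
Track A is 36, 45, 55, 66, 78, 91, which is the triangular numbers T_8, T_9, ….
Track B is 32, 33, 34, 35, 36, which is linear: a_n = 31 + n.
Position 12 falls in track B as its term 6, giving 37.
Position 13 → track A, term 7 = 105.

37, 105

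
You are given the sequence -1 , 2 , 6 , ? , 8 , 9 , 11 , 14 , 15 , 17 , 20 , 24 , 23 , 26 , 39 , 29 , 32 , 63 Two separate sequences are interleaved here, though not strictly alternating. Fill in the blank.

5

Positions follow the repeating pattern AAB; grouping by letter gives 2 tracks.
Subsequence A is -1, 2, ?, 8, 11, 14, 17, 20, 23, 26, 29, 32, which is linear: a_n = -4 + 3·n.
Subsequence B is 6, 9, 15, 24, 39, 63, which is a Fibonacci-like recurrence a_n = a_{n-1} + a_{n-2}.
Filling subsequence A at index 3 by its rule yields 5.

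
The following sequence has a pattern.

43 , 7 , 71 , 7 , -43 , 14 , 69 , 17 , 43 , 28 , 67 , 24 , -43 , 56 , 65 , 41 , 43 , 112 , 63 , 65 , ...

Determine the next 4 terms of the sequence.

-43, 224, 61, 106

Split by position mod 4 into 4 tracks.
Track A: 43, -43, 43, -43, 43. Oscillating between 43 and -43.
Track B: 7, 14, 28, 56, 112. A geometric progression (common ratio 2).
Track C: 71, 69, 67, 65, 63. Linear: a_n = 73 − 2·n.
Track D: 7, 17, 24, 41, 65. Fibonacci-style (each term is the sum of the two before it).
The 21st slot belongs to track A; its 6th term is -43.
Position 22 → track B, term 6 = 224.
Position 23 → track C, term 6 = 61.
Term 24 comes from track D (its 6th entry): 106.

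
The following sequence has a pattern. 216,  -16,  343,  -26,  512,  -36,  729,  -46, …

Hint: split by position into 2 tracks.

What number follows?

Taking every 2nd term gives 2 separate tracks.
Track A = 216, 343, 512, 729: perfect cubes starting at 6³.
Track B = -16, -26, -36, -46: arithmetic with common difference −10.
The 9th slot belongs to track A; its 5th term is 1000.

1000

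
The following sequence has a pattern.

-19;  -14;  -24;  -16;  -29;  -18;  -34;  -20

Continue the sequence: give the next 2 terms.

-39, -22

Split by position mod 2 into 2 tracks.
Track A = -19, -24, -29, -34: subtracting 5 each time.
Track B = -14, -16, -18, -20: arithmetic, step −2.
Position 9 → track A, term 5 = -39.
Position 10 falls in track B as its term 5, giving -22.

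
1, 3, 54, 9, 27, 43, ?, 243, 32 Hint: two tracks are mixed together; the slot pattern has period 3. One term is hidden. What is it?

The slot pattern repeats as AAB (period 3), so there are 2 interleaved tracks.
Track A = 1, 3, 9, 27, ?, 243: multiplying by 3 each time.
Track B = 54, 43, 32: arithmetic with common difference −11.
Filling track A at index 5 by its rule yields 81.

81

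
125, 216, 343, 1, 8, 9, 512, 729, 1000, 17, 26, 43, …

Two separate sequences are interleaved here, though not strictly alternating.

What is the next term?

The slot pattern repeats as AAABBB (period 6), so there are 2 interleaved tracks.
Subsequence A: 125, 216, 343, 512, 729, 1000. Perfect cubes starting at 5³.
Subsequence B: 1, 8, 9, 17, 26, 43. Fibonacci-style (each term is the sum of the two before it).
Position 13 → subsequence A, term 7 = 1331.

1331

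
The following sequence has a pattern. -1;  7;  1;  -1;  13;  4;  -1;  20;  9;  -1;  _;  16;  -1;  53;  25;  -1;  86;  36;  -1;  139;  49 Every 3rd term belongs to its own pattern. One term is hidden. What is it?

The terms cycle through 3 interleaved subsequences.
Stream A: -1, -1, -1, -1, -1, -1, -1 (constant -1).
Stream B: 7, 13, 20, ?, 53, 86, 139 (a Fibonacci-like recurrence a_n = a_{n-1} + a_{n-2}).
Stream C: 1, 4, 9, 16, 25, 36, 49 (perfect squares starting at 1²).
Filling stream B at index 4 by its rule yields 33.

33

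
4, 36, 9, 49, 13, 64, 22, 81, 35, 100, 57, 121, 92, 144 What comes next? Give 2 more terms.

The terms cycle through 2 interleaved subsequences.
Subsequence A: 4, 9, 13, 22, 35, 57, 92. Fibonacci-style (each term is the sum of the two before it).
Subsequence B: 36, 49, 64, 81, 100, 121, 144. Perfect squares starting at 6².
Position 15 → subsequence A, term 8 = 149.
Term 16 comes from subsequence B (its 8th entry): 169.

149, 169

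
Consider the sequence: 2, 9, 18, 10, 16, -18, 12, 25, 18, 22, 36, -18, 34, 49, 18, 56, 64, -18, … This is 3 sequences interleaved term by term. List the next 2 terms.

90, 81

Split by position mod 3 into 3 tracks.
Subsequence A is 2, 10, 12, 22, 34, 56, which is each term equals the sum of the previous two.
Subsequence B is 9, 16, 25, 36, 49, 64, which is perfect squares starting at 3².
Subsequence C is 18, -18, 18, -18, 18, -18, which is alternating ±18.
Position 19 falls in subsequence A as its term 7, giving 90.
Term 20 comes from subsequence B (its 7th entry): 81.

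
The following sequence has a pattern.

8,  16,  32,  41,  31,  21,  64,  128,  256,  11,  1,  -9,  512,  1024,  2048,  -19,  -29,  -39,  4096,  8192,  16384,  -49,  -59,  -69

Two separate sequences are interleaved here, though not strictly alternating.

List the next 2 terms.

The slot pattern repeats as AAABBB (period 6), so there are 2 interleaved tracks.
Track A = 8, 16, 32, 64, 128, 256, 512, 1024, 2048, 4096, 8192, 16384: successive powers of 2.
Track B = 41, 31, 21, 11, 1, -9, -19, -29, -39, -49, -59, -69: linear: a_n = 51 − 10·n.
Position 25 → track A, term 13 = 32768.
The 26th slot belongs to track A; its 14th term is 65536.

32768, 65536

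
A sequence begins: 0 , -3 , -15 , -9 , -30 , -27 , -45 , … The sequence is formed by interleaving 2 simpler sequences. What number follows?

-81

Taking every 2nd term gives 2 separate tracks.
Stream A is 0, -15, -30, -45, which is arithmetic, step −15.
Stream B is -3, -9, -27, which is geometric, ×3 each step.
Position 8 → stream B, term 4 = -81.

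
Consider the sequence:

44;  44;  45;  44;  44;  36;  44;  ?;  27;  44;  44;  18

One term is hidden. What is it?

Reading positions in blocks of 3 reveals the pattern AAB — 2 tracks woven together.
Track A = 44, 44, 44, 44, 44, ?, 44, 44: constant 44.
Track B = 45, 36, 27, 18: arithmetic with common difference −9.
The gap is track A's term 6; the rule gives 44.

44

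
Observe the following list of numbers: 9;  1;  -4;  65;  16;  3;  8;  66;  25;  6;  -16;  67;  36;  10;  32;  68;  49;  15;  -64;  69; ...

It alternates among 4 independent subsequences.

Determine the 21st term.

Split by position mod 4 into 4 tracks.
Stream A: 9, 16, 25, 36, 49 (the squares 3², 4², 5², …).
Stream B: 1, 3, 6, 10, 15 (the triangular numbers T_1, T_2, …).
Stream C: -4, 8, -16, 32, -64 (multiplying by -2 each time).
Stream D: 65, 66, 67, 68, 69 (linear: a_n = 64 + n).
The 21st slot belongs to stream A; its 6th term is 64.

64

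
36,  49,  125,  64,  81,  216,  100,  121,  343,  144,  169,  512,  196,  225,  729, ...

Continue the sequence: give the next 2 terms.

Reading positions in blocks of 3 reveals the pattern AAB — 2 tracks woven together.
Stream A is 36, 49, 64, 81, 100, 121, 144, 169, 196, 225, which is consecutive squares n² from n = 6.
Stream B is 125, 216, 343, 512, 729, which is consecutive cubes n³ from n = 5.
Position 16 falls in stream A as its term 11, giving 256.
Term 17 comes from stream A (its 12th entry): 289.

256, 289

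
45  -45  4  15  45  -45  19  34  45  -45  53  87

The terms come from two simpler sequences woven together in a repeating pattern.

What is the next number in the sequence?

45

Reading positions in blocks of 4 reveals the pattern AABB — 2 tracks woven together.
Track A = 45, -45, 45, -45, 45, -45: alternating ±45.
Track B = 4, 15, 19, 34, 53, 87: each term equals the sum of the previous two.
Position 13 falls in track A as its term 7, giving 45.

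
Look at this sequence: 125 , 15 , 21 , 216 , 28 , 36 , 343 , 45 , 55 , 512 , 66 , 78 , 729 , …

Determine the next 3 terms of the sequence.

Positions follow the repeating pattern ABB; grouping by letter gives 2 tracks.
Track A is 125, 216, 343, 512, 729, which is the cubes 5³, 6³, 7³, ….
Track B is 15, 21, 28, 36, 45, 55, 66, 78, which is the triangular numbers T_5, T_6, ….
Term 14 comes from track B (its 9th entry): 91.
Term 15 comes from track B (its 10th entry): 105.
Position 16 falls in track A as its term 6, giving 1000.

91, 105, 1000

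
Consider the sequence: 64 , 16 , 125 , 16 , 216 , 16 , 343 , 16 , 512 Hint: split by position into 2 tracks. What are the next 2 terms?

16, 729

Odd-indexed and even-indexed terms follow separate rules.
Track A: 64, 125, 216, 343, 512 (consecutive cubes n³ from n = 4).
Track B: 16, 16, 16, 16 (constant 16).
Term 10 comes from track B (its 5th entry): 16.
The 11th slot belongs to track A; its 6th term is 729.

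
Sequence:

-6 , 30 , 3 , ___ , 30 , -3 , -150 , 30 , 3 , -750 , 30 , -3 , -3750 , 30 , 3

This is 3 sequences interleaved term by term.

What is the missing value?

Read the sequence 3 terms at a time; column i is its own pattern.
Track A: -6, ?, -150, -750, -3750. Geometric with ratio 5.
Track B: 30, 30, 30, 30, 30. The constant sequence 30.
Track C: 3, -3, 3, -3, 3. Oscillating between 3 and -3.
Filling track A at index 2 by its rule yields -30.

-30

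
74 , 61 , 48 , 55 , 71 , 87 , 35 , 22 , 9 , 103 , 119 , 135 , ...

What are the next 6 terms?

Reading positions in blocks of 6 reveals the pattern AAABBB — 2 tracks woven together.
Track A: 74, 61, 48, 35, 22, 9 (arithmetic, step −13).
Track B: 55, 71, 87, 103, 119, 135 (arithmetic, step +16).
Term 13 comes from track A (its 7th entry): -4.
Position 14 falls in track A as its term 8, giving -17.
The 15th slot belongs to track A; its 9th term is -30.
The 16th slot belongs to track B; its 7th term is 151.
Term 17 comes from track B (its 8th entry): 167.
The 18th slot belongs to track B; its 9th term is 183.

-4, -17, -30, 151, 167, 183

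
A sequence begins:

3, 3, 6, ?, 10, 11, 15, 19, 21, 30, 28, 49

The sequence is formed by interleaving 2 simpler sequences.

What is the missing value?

Taking every 2nd term gives 2 separate tracks.
Track A = 3, 6, 10, 15, 21, 28: triangular numbers starting at T_2.
Track B = 3, ?, 11, 19, 30, 49: Fibonacci-style (each term is the sum of the two before it).
The gap is track B's term 2; the rule gives 8.

8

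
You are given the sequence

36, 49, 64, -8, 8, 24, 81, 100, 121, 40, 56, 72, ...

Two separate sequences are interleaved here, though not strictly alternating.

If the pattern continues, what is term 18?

The slot pattern repeats as AAABBB (period 6), so there are 2 interleaved tracks.
Track A is 36, 49, 64, 81, 100, 121, which is the squares 6², 7², 8², ….
Track B is -8, 8, 24, 40, 56, 72, which is adding 16 each time.
The 18th slot belongs to track B; its 9th term is 120.

120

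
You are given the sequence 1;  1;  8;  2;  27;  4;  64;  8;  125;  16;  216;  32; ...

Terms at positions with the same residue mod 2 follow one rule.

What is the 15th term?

Odd-indexed and even-indexed terms follow separate rules.
Stream A: 1, 8, 27, 64, 125, 216. The cubes 1³, 2³, 3³, ….
Stream B: 1, 2, 4, 8, 16, 32. Successive powers of 2.
Term 15 comes from stream A (its 8th entry): 512.

512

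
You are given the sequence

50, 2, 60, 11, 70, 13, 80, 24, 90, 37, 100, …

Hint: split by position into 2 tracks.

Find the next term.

61

The terms cycle through 2 interleaved subsequences.
Track A is 50, 60, 70, 80, 90, 100, which is arithmetic, step +10.
Track B is 2, 11, 13, 24, 37, which is Fibonacci-style (each term is the sum of the two before it).
The 12th slot belongs to track B; its 6th term is 61.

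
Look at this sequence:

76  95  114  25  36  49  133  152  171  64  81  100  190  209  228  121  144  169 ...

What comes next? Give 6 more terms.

Reading positions in blocks of 6 reveals the pattern AAABBB — 2 tracks woven together.
Subsequence A: 76, 95, 114, 133, 152, 171, 190, 209, 228 — linear: a_n = 57 + 19·n.
Subsequence B: 25, 36, 49, 64, 81, 100, 121, 144, 169 — consecutive squares n² from n = 5.
The 19th slot belongs to subsequence A; its 10th term is 247.
Term 20 comes from subsequence A (its 11th entry): 266.
Term 21 comes from subsequence A (its 12th entry): 285.
Position 22 falls in subsequence B as its term 10, giving 196.
Position 23 → subsequence B, term 11 = 225.
The 24th slot belongs to subsequence B; its 12th term is 256.

247, 266, 285, 196, 225, 256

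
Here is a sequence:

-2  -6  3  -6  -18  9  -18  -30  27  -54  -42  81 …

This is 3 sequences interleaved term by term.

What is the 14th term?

-54

Split by position mod 3: positions 1, 4, 7, … form one track, and each other residue class forms its own.
Track A is -2, -6, -18, -54, which is multiplying by 3 each time.
Track B is -6, -18, -30, -42, which is subtracting 12 each time.
Track C is 3, 9, 27, 81, which is powers of 3.
Position 14 falls in track B as its term 5, giving -54.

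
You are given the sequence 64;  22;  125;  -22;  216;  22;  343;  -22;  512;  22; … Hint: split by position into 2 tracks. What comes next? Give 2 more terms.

The terms cycle through 2 interleaved subsequences.
Track A: 64, 125, 216, 343, 512 (consecutive cubes n³ from n = 4).
Track B: 22, -22, 22, -22, 22 (the oscillation 22·(−1)^(n+1)).
Term 11 comes from track A (its 6th entry): 729.
Position 12 falls in track B as its term 6, giving -22.

729, -22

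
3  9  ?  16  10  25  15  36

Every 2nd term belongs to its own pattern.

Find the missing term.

6

Taking every 2nd term gives 2 separate tracks.
Stream A: 3, ?, 10, 15 — triangular numbers starting at T_2.
Stream B: 9, 16, 25, 36 — consecutive squares n² from n = 3.
Filling stream A at index 2 by its rule yields 6.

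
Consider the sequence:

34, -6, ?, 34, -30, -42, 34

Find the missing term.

-18

Reading positions in blocks of 3 reveals the pattern ABB — 2 tracks woven together.
Subsequence A: 34, 34, 34. Constant 34.
Subsequence B: -6, ?, -30, -42. Linear: a_n = 6 − 12·n.
So the missing entry in subsequence B is -18.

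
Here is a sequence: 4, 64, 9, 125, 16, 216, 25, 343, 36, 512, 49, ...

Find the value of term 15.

81

Positions 1, 3, 5, … form one subsequence and positions 2, 4, 6, … form another.
Subsequence A = 4, 9, 16, 25, 36, 49: perfect squares starting at 2².
Subsequence B = 64, 125, 216, 343, 512: perfect cubes starting at 4³.
Term 15 comes from subsequence A (its 8th entry): 81.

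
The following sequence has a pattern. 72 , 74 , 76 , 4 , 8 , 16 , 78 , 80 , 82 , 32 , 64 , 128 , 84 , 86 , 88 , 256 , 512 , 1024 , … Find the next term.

90

Reading positions in blocks of 6 reveals the pattern AAABBB — 2 tracks woven together.
Subsequence A: 72, 74, 76, 78, 80, 82, 84, 86, 88 — adding 2 each time.
Subsequence B: 4, 8, 16, 32, 64, 128, 256, 512, 1024 — powers 2^2, 2^3, 2^4, ….
Position 19 falls in subsequence A as its term 10, giving 90.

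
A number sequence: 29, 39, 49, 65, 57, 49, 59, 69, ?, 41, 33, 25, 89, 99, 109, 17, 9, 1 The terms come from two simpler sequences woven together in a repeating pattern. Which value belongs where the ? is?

The slot pattern repeats as AAABBB (period 6), so there are 2 interleaved tracks.
Track A is 29, 39, 49, 59, 69, ?, 89, 99, 109, which is adding 10 each time.
Track B is 65, 57, 49, 41, 33, 25, 17, 9, 1, which is subtracting 8 each time.
Filling track A at index 6 by its rule yields 79.

79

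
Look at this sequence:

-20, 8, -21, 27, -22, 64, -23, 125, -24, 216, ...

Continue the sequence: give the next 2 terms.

-25, 343

Taking every 2nd term gives 2 separate tracks.
Stream A: -20, -21, -22, -23, -24 — subtracting 1 each time.
Stream B: 8, 27, 64, 125, 216 — the cubes 2³, 3³, 4³, ….
Position 11 → stream A, term 6 = -25.
Position 12 → stream B, term 6 = 343.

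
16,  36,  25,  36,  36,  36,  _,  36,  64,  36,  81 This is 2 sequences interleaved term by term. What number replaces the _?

49

Split by position mod 2 into 2 tracks.
Subsequence A is 16, 25, 36, ?, 64, 81, which is perfect squares starting at 4².
Subsequence B is 36, 36, 36, 36, 36, which is always 36.
Subsequence A's pattern makes the blank 49.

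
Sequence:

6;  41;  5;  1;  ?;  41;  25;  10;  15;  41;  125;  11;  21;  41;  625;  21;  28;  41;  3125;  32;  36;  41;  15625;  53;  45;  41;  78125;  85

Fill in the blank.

10

Taking every 4th term gives 4 separate tracks.
Track A = 6, ?, 15, 21, 28, 36, 45: triangular numbers starting at T_3.
Track B = 41, 41, 41, 41, 41, 41, 41: constant 41.
Track C = 5, 25, 125, 625, 3125, 15625, 78125: multiplying by 5 each time.
Track D = 1, 10, 11, 21, 32, 53, 85: Fibonacci-style (each term is the sum of the two before it).
So the missing entry in track A is 10.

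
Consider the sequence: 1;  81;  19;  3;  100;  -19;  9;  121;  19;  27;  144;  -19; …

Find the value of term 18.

-19

Split by position mod 3: positions 1, 4, 7, … form one track, and each other residue class forms its own.
Track A: 1, 3, 9, 27 (successive powers of 3).
Track B: 81, 100, 121, 144 (consecutive squares n² from n = 9).
Track C: 19, -19, 19, -19 (alternating ±19).
Position 18 → track C, term 6 = -19.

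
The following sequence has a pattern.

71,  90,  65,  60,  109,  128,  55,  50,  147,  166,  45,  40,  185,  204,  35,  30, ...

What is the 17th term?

Reading positions in blocks of 4 reveals the pattern AABB — 2 tracks woven together.
Stream A: 71, 90, 109, 128, 147, 166, 185, 204 — arithmetic, step +19.
Stream B: 65, 60, 55, 50, 45, 40, 35, 30 — linear: a_n = 70 − 5·n.
Term 17 comes from stream A (its 9th entry): 223.

223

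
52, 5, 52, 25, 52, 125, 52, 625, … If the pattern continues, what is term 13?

52

Positions 1, 3, 5, … form one subsequence and positions 2, 4, 6, … form another.
Track A: 52, 52, 52, 52 (constant 52).
Track B: 5, 25, 125, 625 (successive powers of 5).
Term 13 comes from track A (its 7th entry): 52.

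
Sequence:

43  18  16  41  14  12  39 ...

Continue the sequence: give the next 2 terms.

Positions follow the repeating pattern ABB; grouping by letter gives 2 tracks.
Subsequence A is 43, 41, 39, which is linear: a_n = 45 − 2·n.
Subsequence B is 18, 16, 14, 12, which is arithmetic with common difference −2.
Position 8 → subsequence B, term 5 = 10.
The 9th slot belongs to subsequence B; its 6th term is 8.

10, 8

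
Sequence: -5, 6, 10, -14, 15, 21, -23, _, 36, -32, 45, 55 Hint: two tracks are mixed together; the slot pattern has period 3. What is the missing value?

Reading positions in blocks of 3 reveals the pattern ABB — 2 tracks woven together.
Track A: -5, -14, -23, -32. Subtracting 9 each time.
Track B: 6, 10, 15, 21, ?, 36, 45, 55. Triangular numbers n(n+1)/2 for n = 3, 4, ….
Track B's pattern makes the blank 28.

28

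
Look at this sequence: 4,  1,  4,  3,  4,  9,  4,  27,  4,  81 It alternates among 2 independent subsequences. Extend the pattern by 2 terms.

The terms cycle through 2 interleaved subsequences.
Track A: 4, 4, 4, 4, 4. The constant sequence 4.
Track B: 1, 3, 9, 27, 81. Powers 3^0, 3^1, 3^2, ….
Term 11 comes from track A (its 6th entry): 4.
Position 12 → track B, term 6 = 243.

4, 243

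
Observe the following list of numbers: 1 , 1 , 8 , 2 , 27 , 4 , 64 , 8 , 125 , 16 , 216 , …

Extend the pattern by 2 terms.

32, 343

The terms cycle through 2 interleaved subsequences.
Track A: 1, 8, 27, 64, 125, 216 (perfect cubes starting at 1³).
Track B: 1, 2, 4, 8, 16 (successive powers of 2).
Position 12 → track B, term 6 = 32.
Term 13 comes from track A (its 7th entry): 343.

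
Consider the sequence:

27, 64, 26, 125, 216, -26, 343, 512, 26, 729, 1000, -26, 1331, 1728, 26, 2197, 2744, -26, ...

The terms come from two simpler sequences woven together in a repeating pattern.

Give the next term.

3375

Positions follow the repeating pattern AAB; grouping by letter gives 2 tracks.
Track A is 27, 64, 125, 216, 343, 512, 729, 1000, 1331, 1728, 2197, 2744, which is the cubes 3³, 4³, 5³, ….
Track B is 26, -26, 26, -26, 26, -26, which is the oscillation 26·(−1)^(n+1).
Term 19 comes from track A (its 13th entry): 3375.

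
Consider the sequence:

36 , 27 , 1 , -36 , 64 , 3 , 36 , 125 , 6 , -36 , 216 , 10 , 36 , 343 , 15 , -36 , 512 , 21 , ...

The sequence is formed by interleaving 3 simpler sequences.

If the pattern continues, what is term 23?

Read the sequence 3 terms at a time; column i is its own pattern.
Track A: 36, -36, 36, -36, 36, -36 (oscillating between 36 and -36).
Track B: 27, 64, 125, 216, 343, 512 (the cubes 3³, 4³, 5³, …).
Track C: 1, 3, 6, 10, 15, 21 (triangular numbers starting at T_1).
The 23rd slot belongs to track B; its 8th term is 1000.

1000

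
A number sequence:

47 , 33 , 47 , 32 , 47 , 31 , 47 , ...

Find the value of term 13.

The terms cycle through 2 interleaved subsequences.
Subsequence A: 47, 47, 47, 47. Constant 47.
Subsequence B: 33, 32, 31. Arithmetic with common difference −1.
Term 13 comes from subsequence A (its 7th entry): 47.

47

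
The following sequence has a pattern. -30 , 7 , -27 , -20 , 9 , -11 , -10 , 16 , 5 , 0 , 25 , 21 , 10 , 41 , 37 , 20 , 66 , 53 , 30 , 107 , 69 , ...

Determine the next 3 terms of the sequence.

Split by position mod 3: positions 1, 4, 7, … form one track, and each other residue class forms its own.
Track A: -30, -20, -10, 0, 10, 20, 30 — linear: a_n = -40 + 10·n.
Track B: 7, 9, 16, 25, 41, 66, 107 — each term equals the sum of the previous two.
Track C: -27, -11, 5, 21, 37, 53, 69 — arithmetic with common difference +16.
The 22nd slot belongs to track A; its 8th term is 40.
The 23rd slot belongs to track B; its 8th term is 173.
Term 24 comes from track C (its 8th entry): 85.

40, 173, 85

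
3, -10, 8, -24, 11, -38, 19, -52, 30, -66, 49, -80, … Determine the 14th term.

Positions 1, 3, 5, … form one subsequence and positions 2, 4, 6, … form another.
Stream A: 3, 8, 11, 19, 30, 49 (a Fibonacci-like recurrence a_n = a_{n-1} + a_{n-2}).
Stream B: -10, -24, -38, -52, -66, -80 (arithmetic, step −14).
The 14th slot belongs to stream B; its 7th term is -94.

-94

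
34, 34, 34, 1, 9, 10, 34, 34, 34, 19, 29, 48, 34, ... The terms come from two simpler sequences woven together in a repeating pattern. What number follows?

34

Positions follow the repeating pattern AAABBB; grouping by letter gives 2 tracks.
Track A is 34, 34, 34, 34, 34, 34, 34, which is always 34.
Track B is 1, 9, 10, 19, 29, 48, which is Fibonacci-style (each term is the sum of the two before it).
The 14th slot belongs to track A; its 8th term is 34.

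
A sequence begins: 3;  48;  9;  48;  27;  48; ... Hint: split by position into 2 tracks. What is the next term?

81

The terms cycle through 2 interleaved subsequences.
Track A: 3, 9, 27. Successive powers of 3.
Track B: 48, 48, 48. The constant sequence 48.
Position 7 → track A, term 4 = 81.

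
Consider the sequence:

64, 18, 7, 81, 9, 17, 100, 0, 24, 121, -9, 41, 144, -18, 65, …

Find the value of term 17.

-27

Split by position mod 3: positions 1, 4, 7, … form one track, and each other residue class forms its own.
Stream A: 64, 81, 100, 121, 144. The squares 8², 9², 10², ….
Stream B: 18, 9, 0, -9, -18. Subtracting 9 each time.
Stream C: 7, 17, 24, 41, 65. A Fibonacci-like recurrence a_n = a_{n-1} + a_{n-2}.
Position 17 falls in stream B as its term 6, giving -27.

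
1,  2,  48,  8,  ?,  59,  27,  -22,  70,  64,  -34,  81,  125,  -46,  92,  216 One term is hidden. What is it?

Split by position mod 3 into 3 tracks.
Track A: 1, 8, 27, 64, 125, 216 (perfect cubes starting at 1³).
Track B: 2, ?, -22, -34, -46 (linear: a_n = 14 − 12·n).
Track C: 48, 59, 70, 81, 92 (arithmetic, step +11).
The gap is track B's term 2; the rule gives -10.

-10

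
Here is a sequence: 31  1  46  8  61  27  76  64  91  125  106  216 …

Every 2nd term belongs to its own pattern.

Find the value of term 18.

729

The terms cycle through 2 interleaved subsequences.
Track A: 31, 46, 61, 76, 91, 106 — arithmetic, step +15.
Track B: 1, 8, 27, 64, 125, 216 — the cubes 1³, 2³, 3³, ….
Term 18 comes from track B (its 9th entry): 729.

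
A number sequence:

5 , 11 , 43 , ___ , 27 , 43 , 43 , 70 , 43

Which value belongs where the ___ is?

16

The slot pattern repeats as AAB (period 3), so there are 2 interleaved tracks.
Track A is 5, 11, ?, 27, 43, 70, which is Fibonacci-style (each term is the sum of the two before it).
Track B is 43, 43, 43, which is constant 43.
Track A's pattern makes the blank 16.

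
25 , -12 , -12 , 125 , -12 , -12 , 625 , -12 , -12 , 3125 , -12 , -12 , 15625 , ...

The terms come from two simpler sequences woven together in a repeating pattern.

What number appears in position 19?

The slot pattern repeats as ABB (period 3), so there are 2 interleaved tracks.
Subsequence A = 25, 125, 625, 3125, 15625: successive powers of 5.
Subsequence B = -12, -12, -12, -12, -12, -12, -12, -12: always -12.
The 19th slot belongs to subsequence A; its 7th term is 390625.

390625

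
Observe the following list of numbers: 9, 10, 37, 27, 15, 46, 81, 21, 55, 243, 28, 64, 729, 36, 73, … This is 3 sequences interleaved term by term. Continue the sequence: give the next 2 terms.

Split by position mod 3 into 3 tracks.
Track A: 9, 27, 81, 243, 729 — powers of 3.
Track B: 10, 15, 21, 28, 36 — triangular numbers starting at T_4.
Track C: 37, 46, 55, 64, 73 — adding 9 each time.
Position 16 → track A, term 6 = 2187.
Position 17 falls in track B as its term 6, giving 45.

2187, 45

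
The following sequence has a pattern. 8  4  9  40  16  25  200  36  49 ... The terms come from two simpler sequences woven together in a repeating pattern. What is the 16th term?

25000

Reading positions in blocks of 3 reveals the pattern ABB — 2 tracks woven together.
Track A: 8, 40, 200 (multiplying by 5 each time).
Track B: 4, 9, 16, 25, 36, 49 (the squares 2², 3², 4², …).
The 16th slot belongs to track A; its 6th term is 25000.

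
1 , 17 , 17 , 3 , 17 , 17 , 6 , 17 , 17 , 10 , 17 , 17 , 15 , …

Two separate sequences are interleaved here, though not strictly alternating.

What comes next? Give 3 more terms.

17, 17, 21

The slot pattern repeats as ABB (period 3), so there are 2 interleaved tracks.
Stream A: 1, 3, 6, 10, 15 (triangular numbers starting at T_1).
Stream B: 17, 17, 17, 17, 17, 17, 17, 17 (constant 17).
Position 14 falls in stream B as its term 9, giving 17.
Term 15 comes from stream B (its 10th entry): 17.
Position 16 → stream A, term 6 = 21.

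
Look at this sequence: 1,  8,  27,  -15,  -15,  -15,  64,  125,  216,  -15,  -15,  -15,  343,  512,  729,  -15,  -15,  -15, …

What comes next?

1000

Positions follow the repeating pattern AAABBB; grouping by letter gives 2 tracks.
Stream A: 1, 8, 27, 64, 125, 216, 343, 512, 729 — consecutive cubes n³ from n = 1.
Stream B: -15, -15, -15, -15, -15, -15, -15, -15, -15 — always -15.
Position 19 → stream A, term 10 = 1000.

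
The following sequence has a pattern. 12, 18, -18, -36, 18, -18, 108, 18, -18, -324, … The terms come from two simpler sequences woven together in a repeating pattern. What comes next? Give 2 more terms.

Positions follow the repeating pattern ABB; grouping by letter gives 2 tracks.
Track A: 12, -36, 108, -324. Geometric with ratio -3.
Track B: 18, -18, 18, -18, 18, -18. Alternating ±18.
Position 11 → track B, term 7 = 18.
Term 12 comes from track B (its 8th entry): -18.

18, -18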